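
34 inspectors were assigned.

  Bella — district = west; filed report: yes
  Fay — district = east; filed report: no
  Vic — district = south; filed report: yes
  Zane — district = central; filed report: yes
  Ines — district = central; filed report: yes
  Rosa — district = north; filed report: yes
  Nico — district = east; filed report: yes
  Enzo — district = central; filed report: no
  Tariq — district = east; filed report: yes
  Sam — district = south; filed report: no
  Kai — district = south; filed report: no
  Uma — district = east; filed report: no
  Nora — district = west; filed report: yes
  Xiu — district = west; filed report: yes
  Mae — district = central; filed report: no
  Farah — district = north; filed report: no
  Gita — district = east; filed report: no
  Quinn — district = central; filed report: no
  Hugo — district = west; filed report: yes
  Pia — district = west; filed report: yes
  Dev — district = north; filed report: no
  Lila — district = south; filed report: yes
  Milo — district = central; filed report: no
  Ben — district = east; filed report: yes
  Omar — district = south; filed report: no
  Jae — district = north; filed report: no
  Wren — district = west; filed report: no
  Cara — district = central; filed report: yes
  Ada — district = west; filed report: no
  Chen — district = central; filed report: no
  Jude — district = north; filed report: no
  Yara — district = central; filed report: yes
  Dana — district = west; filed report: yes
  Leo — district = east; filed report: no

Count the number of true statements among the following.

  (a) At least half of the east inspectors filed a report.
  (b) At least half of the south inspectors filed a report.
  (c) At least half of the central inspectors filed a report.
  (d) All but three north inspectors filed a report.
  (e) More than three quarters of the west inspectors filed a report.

0

(a) east: |A| = 7, |A ∩ B| = 3; needs |A ∩ B| ≥ |A ∖ B| — false.
(b) south: |A| = 5, |A ∩ B| = 2; needs |A ∩ B| ≥ |A ∖ B| — false.
(c) central: |A| = 9, |A ∩ B| = 4; needs |A ∩ B| ≥ |A ∖ B| — false.
(d) north: |A| = 5, |A ∩ B| = 1; needs |A ∖ B| = 3 — false.
(e) west: |A| = 8, |A ∩ B| = 6; needs |A ∩ B| / |A| > 3/4 — false.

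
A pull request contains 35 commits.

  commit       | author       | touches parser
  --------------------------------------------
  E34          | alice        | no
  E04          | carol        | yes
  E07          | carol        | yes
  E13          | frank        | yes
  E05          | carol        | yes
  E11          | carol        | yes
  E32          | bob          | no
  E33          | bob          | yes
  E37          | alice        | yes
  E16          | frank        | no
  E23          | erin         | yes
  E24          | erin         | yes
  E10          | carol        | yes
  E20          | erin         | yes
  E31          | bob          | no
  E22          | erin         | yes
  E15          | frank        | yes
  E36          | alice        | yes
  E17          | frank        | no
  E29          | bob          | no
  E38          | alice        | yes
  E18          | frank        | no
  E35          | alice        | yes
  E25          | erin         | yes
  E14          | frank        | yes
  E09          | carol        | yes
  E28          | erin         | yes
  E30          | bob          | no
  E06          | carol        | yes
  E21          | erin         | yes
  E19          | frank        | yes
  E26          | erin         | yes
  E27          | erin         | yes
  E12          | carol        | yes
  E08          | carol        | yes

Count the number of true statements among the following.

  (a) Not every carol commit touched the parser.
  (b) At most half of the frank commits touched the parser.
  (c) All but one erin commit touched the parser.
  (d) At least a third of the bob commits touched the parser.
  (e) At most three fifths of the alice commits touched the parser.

0

(a) carol: |A| = 9, |A ∩ B| = 9; needs A ⊄ B (|A ∖ B| ≥ 1) — false.
(b) frank: |A| = 7, |A ∩ B| = 4; needs |A ∩ B| ≤ |A ∖ B| — false.
(c) erin: |A| = 9, |A ∩ B| = 9; needs |A ∖ B| = 1 — false.
(d) bob: |A| = 5, |A ∩ B| = 1; needs |A ∩ B| / |A| ≥ 1/3 — false.
(e) alice: |A| = 5, |A ∩ B| = 4; needs |A ∩ B| / |A| ≤ 3/5 — false.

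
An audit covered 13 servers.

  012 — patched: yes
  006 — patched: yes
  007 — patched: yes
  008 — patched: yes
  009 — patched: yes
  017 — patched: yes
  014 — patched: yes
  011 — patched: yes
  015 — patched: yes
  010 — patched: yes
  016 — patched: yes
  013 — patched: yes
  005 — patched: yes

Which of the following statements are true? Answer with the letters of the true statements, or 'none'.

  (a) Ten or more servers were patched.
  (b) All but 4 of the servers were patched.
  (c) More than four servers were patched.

(a), (c)

|A| = 13, |A ∩ B| = 13, |A ∖ B| = 0.
(a) |A ∩ B| ≥ 10: holds.
(b) |A ∖ B| = 4: fails.
(c) |A ∩ B| > 4: holds.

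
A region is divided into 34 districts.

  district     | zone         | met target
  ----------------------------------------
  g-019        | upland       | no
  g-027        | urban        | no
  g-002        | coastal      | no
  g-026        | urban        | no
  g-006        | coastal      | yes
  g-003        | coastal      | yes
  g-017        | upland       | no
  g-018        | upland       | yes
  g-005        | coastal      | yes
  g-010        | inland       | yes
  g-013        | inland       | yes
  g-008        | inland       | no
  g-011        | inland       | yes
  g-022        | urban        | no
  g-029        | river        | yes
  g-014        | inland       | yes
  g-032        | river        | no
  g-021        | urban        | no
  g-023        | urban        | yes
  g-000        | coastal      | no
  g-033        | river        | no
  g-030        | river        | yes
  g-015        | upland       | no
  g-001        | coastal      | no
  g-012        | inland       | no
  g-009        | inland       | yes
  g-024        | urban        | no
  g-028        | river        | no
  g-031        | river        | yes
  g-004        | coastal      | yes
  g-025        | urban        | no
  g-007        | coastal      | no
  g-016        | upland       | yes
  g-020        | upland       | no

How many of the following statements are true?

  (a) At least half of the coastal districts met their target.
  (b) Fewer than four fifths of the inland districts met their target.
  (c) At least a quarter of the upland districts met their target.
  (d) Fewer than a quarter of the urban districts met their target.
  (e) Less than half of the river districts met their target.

4

(a) coastal: |A| = 8, |A ∩ B| = 4; needs |A ∩ B| ≥ |A ∖ B| — true.
(b) inland: |A| = 7, |A ∩ B| = 5; needs |A ∩ B| / |A| < 4/5 — true.
(c) upland: |A| = 6, |A ∩ B| = 2; needs |A ∩ B| / |A| ≥ 1/4 — true.
(d) urban: |A| = 7, |A ∩ B| = 1; needs |A ∩ B| / |A| < 1/4 — true.
(e) river: |A| = 6, |A ∩ B| = 3; needs |A ∩ B| < |A ∖ B| — false.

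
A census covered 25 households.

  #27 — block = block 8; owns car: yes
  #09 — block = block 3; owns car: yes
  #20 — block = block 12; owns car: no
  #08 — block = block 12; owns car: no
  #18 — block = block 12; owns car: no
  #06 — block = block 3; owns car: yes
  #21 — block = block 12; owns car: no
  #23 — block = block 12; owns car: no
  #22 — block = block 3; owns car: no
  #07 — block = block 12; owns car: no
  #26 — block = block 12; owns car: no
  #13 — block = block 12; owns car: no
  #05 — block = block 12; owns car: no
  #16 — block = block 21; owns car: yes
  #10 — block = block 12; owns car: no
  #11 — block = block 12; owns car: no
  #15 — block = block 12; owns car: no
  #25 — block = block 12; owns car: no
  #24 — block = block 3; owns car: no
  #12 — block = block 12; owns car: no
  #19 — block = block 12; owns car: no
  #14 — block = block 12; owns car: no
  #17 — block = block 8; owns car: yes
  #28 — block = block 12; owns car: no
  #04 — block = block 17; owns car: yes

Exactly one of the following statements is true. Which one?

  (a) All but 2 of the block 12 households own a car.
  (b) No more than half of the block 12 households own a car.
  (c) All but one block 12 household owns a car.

|A| = 17, |A ∩ B| = 0, |A ∖ B| = 17.
(a) requires |A ∖ B| = 2: false.
(b) requires |A ∩ B| ≤ |A ∖ B|: true.
(c) requires |A ∖ B| = 1: false.

(b)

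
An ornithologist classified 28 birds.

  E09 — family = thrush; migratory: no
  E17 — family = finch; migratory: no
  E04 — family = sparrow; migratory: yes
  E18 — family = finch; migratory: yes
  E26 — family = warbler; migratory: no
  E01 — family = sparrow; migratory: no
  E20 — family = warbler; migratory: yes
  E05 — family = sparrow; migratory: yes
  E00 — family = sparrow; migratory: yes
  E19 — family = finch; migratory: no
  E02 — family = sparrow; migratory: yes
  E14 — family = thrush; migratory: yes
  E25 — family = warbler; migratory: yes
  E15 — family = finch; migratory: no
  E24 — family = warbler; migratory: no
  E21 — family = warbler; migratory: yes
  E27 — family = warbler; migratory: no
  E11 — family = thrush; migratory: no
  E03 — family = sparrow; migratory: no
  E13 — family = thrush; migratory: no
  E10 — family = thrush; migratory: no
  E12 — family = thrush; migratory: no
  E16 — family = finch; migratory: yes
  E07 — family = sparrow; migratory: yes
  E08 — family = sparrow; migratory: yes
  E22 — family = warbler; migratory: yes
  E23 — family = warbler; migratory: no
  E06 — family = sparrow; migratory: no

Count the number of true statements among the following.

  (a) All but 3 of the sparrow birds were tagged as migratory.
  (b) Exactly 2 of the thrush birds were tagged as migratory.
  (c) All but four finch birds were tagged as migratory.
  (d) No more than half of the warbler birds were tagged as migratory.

2

(a) sparrow: |A| = 9, |A ∩ B| = 6; needs |A ∖ B| = 3 — true.
(b) thrush: |A| = 6, |A ∩ B| = 1; needs |A ∩ B| = 2 — false.
(c) finch: |A| = 5, |A ∩ B| = 2; needs |A ∖ B| = 4 — false.
(d) warbler: |A| = 8, |A ∩ B| = 4; needs |A ∩ B| ≤ |A ∖ B| — true.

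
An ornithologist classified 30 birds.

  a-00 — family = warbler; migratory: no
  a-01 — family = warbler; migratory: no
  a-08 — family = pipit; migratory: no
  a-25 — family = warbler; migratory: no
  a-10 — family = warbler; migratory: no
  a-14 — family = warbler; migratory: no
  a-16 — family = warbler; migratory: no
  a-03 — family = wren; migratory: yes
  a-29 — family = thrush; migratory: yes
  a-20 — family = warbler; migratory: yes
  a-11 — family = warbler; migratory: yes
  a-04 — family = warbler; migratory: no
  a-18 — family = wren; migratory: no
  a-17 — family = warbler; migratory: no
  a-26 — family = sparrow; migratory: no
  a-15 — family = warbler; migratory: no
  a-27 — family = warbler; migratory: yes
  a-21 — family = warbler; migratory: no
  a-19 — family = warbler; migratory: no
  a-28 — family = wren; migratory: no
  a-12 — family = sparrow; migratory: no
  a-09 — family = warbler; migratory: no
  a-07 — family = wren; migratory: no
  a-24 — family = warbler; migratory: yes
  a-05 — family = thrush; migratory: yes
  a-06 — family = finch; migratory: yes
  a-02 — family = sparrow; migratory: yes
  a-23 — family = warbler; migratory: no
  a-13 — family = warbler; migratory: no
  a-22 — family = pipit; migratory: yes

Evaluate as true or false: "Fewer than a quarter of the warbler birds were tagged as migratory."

True

Truth condition: |A ∩ B| / |A| < 1/4.
|A| = 18, |A ∩ B| = 4, |A ∖ B| = 14.
|A ∩ B|/|A| = 4/18, so the statement is true.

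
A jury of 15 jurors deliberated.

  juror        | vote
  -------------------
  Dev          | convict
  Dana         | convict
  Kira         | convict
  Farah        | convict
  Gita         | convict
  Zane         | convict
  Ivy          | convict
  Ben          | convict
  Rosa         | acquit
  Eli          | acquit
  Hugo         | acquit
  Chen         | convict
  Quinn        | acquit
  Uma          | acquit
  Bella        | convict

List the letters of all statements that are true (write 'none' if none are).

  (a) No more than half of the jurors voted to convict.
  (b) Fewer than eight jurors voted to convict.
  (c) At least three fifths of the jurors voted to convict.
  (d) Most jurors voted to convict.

(c), (d)

|A| = 15, |A ∩ B| = 10, |A ∖ B| = 5.
(a) |A ∩ B| ≤ |A ∖ B|: fails.
(b) |A ∩ B| < 8: fails.
(c) |A ∩ B| / |A| ≥ 3/5: holds.
(d) |A ∩ B| > |A ∖ B|: holds.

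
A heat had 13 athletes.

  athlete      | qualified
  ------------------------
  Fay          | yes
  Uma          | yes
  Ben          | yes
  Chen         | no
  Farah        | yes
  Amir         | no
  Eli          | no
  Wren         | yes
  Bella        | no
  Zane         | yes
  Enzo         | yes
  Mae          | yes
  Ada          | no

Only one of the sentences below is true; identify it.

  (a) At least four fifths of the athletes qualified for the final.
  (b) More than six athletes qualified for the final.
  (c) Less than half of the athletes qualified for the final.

(b)

|A| = 13, |A ∩ B| = 8, |A ∖ B| = 5.
(a) requires |A ∩ B| / |A| ≥ 4/5: false.
(b) requires |A ∩ B| > 6: true.
(c) requires |A ∩ B| < |A ∖ B|: false.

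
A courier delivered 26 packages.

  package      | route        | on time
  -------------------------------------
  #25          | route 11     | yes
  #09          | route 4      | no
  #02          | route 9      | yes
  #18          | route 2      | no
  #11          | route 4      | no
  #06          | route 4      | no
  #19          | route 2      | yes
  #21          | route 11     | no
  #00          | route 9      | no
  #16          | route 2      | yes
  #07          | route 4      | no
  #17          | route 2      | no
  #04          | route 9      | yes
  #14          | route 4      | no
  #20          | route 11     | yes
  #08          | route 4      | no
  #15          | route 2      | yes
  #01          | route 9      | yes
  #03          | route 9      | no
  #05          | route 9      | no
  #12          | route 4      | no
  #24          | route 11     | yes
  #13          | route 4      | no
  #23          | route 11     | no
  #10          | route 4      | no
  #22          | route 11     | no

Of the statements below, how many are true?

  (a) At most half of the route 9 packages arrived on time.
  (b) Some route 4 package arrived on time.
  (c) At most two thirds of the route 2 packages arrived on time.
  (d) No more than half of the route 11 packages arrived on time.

(a) route 9: |A| = 6, |A ∩ B| = 3; needs |A ∩ B| ≤ |A ∖ B| — true.
(b) route 4: |A| = 9, |A ∩ B| = 0; needs A ∩ B ≠ ∅ (|A ∩ B| ≥ 1) — false.
(c) route 2: |A| = 5, |A ∩ B| = 3; needs |A ∩ B| / |A| ≤ 2/3 — true.
(d) route 11: |A| = 6, |A ∩ B| = 3; needs |A ∩ B| ≤ |A ∖ B| — true.

3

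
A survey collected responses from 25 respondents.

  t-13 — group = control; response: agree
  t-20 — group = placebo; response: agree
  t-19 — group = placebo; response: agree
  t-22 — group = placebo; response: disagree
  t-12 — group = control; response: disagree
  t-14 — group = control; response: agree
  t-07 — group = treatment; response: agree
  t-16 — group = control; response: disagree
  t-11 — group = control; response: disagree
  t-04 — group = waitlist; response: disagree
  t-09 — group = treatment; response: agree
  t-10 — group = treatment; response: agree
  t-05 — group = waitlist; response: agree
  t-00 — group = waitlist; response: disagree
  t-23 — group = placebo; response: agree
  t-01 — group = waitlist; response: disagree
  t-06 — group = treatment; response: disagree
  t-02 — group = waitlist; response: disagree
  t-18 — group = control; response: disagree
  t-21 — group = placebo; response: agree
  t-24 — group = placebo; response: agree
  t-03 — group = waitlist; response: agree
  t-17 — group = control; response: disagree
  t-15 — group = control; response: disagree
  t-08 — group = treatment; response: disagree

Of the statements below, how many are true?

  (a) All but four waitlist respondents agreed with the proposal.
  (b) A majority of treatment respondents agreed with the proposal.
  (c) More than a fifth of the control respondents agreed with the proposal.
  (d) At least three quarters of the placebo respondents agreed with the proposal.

(a) waitlist: |A| = 6, |A ∩ B| = 2; needs |A ∖ B| = 4 — true.
(b) treatment: |A| = 5, |A ∩ B| = 3; needs |A ∩ B| > |A ∖ B| — true.
(c) control: |A| = 8, |A ∩ B| = 2; needs |A ∩ B| / |A| > 1/5 — true.
(d) placebo: |A| = 6, |A ∩ B| = 5; needs |A ∩ B| / |A| ≥ 3/4 — true.

4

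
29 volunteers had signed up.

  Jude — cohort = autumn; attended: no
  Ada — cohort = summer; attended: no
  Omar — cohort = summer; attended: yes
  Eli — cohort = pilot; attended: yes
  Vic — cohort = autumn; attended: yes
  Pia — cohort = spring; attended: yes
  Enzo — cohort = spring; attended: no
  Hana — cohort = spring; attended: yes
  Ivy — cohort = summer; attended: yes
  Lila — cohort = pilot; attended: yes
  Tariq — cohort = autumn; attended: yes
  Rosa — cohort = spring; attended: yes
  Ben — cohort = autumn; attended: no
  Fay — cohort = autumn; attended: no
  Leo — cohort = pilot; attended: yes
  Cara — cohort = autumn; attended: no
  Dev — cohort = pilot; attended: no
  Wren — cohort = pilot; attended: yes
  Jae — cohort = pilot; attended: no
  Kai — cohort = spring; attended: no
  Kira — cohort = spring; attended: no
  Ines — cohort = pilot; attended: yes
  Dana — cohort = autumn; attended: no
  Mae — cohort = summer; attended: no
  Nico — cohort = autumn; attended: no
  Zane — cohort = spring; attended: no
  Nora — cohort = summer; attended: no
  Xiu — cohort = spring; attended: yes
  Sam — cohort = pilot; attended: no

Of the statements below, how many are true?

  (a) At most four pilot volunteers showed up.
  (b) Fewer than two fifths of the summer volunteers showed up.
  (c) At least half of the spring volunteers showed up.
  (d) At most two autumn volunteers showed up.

(a) pilot: |A| = 8, |A ∩ B| = 5; needs |A ∩ B| ≤ 4 — false.
(b) summer: |A| = 5, |A ∩ B| = 2; needs |A ∩ B| / |A| < 2/5 — false.
(c) spring: |A| = 8, |A ∩ B| = 4; needs |A ∩ B| ≥ |A ∖ B| — true.
(d) autumn: |A| = 8, |A ∩ B| = 2; needs |A ∩ B| ≤ 2 — true.

2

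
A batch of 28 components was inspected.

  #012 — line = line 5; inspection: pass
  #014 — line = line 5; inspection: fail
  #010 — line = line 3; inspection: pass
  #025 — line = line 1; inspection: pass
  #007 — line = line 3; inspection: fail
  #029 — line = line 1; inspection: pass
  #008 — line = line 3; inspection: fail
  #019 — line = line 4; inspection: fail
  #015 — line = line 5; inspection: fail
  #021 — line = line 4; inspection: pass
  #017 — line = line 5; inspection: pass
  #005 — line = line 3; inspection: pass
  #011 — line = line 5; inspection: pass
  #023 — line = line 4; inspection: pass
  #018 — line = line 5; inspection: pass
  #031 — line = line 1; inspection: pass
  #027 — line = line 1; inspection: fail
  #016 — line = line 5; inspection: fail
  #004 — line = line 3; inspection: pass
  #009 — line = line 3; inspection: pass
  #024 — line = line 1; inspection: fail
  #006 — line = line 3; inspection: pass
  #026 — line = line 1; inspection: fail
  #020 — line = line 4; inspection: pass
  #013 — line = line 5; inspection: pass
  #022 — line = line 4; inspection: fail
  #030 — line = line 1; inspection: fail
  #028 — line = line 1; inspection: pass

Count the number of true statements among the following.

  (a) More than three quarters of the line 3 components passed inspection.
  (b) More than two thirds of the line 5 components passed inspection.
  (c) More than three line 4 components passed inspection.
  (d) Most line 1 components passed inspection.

(a) line 3: |A| = 7, |A ∩ B| = 5; needs |A ∩ B| / |A| > 3/4 — false.
(b) line 5: |A| = 8, |A ∩ B| = 5; needs |A ∩ B| / |A| > 2/3 — false.
(c) line 4: |A| = 5, |A ∩ B| = 3; needs |A ∩ B| > 3 — false.
(d) line 1: |A| = 8, |A ∩ B| = 4; needs |A ∩ B| > |A ∖ B| — false.

0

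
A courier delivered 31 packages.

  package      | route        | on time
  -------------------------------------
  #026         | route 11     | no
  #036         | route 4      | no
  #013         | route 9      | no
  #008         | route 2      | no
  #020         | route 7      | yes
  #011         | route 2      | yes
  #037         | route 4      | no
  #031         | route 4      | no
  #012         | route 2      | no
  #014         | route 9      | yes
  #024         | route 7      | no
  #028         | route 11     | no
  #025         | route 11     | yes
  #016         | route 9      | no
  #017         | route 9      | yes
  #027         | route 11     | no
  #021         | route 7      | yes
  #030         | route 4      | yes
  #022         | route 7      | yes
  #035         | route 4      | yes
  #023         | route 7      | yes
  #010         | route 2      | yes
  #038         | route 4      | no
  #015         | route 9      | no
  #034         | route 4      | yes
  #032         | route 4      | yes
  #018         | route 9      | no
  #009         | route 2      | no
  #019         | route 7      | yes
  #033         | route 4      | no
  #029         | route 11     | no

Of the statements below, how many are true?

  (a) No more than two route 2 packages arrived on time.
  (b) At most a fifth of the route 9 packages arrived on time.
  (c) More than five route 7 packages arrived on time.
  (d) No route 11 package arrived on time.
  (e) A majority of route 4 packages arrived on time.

(a) route 2: |A| = 5, |A ∩ B| = 2; needs |A ∩ B| ≤ 2 — true.
(b) route 9: |A| = 6, |A ∩ B| = 2; needs |A ∩ B| / |A| ≤ 1/5 — false.
(c) route 7: |A| = 6, |A ∩ B| = 5; needs |A ∩ B| > 5 — false.
(d) route 11: |A| = 5, |A ∩ B| = 1; needs A ∩ B = ∅ (|A ∩ B| = 0) — false.
(e) route 4: |A| = 9, |A ∩ B| = 4; needs |A ∩ B| > |A ∖ B| — false.

1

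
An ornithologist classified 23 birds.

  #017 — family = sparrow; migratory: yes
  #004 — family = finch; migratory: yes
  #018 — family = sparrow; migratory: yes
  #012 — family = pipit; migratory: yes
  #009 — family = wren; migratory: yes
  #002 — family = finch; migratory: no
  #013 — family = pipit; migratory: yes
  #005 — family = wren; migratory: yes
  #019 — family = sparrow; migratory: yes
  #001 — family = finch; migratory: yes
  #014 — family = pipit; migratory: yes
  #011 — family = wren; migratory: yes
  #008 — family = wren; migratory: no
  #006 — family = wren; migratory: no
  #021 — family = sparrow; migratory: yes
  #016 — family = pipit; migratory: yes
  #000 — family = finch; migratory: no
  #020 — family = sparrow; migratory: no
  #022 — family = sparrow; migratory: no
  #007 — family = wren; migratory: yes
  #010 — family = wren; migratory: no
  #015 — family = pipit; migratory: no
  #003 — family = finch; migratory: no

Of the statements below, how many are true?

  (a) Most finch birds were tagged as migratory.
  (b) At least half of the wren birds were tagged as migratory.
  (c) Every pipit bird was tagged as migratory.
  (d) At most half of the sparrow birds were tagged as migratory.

(a) finch: |A| = 5, |A ∩ B| = 2; needs |A ∩ B| > |A ∖ B| — false.
(b) wren: |A| = 7, |A ∩ B| = 4; needs |A ∩ B| ≥ |A ∖ B| — true.
(c) pipit: |A| = 5, |A ∩ B| = 4; needs A ⊆ B, i.e. every element of A is in B (|A ∖ B| = 0) — false.
(d) sparrow: |A| = 6, |A ∩ B| = 4; needs |A ∩ B| ≤ |A ∖ B| — false.

1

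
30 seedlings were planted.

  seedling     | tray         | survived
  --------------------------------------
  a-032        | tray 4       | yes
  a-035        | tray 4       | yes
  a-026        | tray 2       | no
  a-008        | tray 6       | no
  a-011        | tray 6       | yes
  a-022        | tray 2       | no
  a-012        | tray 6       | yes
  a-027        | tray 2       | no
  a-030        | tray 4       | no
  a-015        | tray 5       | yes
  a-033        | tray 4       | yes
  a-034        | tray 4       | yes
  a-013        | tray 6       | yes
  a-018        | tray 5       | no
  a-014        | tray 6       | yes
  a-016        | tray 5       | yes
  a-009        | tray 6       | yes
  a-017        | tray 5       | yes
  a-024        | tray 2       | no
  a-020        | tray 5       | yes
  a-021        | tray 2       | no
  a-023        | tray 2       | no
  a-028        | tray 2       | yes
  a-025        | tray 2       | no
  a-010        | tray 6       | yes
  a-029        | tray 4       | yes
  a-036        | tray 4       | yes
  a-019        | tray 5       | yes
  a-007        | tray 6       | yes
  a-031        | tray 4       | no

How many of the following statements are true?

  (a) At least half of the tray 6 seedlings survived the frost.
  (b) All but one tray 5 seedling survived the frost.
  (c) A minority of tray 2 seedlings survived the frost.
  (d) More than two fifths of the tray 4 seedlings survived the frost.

4

(a) tray 6: |A| = 8, |A ∩ B| = 7; needs |A ∩ B| ≥ |A ∖ B| — true.
(b) tray 5: |A| = 6, |A ∩ B| = 5; needs |A ∖ B| = 1 — true.
(c) tray 2: |A| = 8, |A ∩ B| = 1; needs |A ∩ B| < |A ∖ B| — true.
(d) tray 4: |A| = 8, |A ∩ B| = 6; needs |A ∩ B| / |A| > 2/5 — true.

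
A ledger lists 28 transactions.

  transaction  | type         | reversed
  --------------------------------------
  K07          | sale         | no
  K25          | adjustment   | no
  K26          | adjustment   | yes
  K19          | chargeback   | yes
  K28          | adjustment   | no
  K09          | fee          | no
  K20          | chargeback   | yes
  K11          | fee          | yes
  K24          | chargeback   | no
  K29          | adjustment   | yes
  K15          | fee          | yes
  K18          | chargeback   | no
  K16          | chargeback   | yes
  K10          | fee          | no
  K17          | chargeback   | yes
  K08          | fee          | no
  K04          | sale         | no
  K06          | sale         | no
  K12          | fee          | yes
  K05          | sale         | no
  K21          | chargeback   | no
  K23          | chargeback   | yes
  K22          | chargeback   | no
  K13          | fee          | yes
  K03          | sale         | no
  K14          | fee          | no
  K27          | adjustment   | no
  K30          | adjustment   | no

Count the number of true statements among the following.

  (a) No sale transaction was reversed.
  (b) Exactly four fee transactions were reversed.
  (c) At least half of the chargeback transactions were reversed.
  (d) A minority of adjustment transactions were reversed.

4

(a) sale: |A| = 5, |A ∩ B| = 0; needs A ∩ B = ∅ (|A ∩ B| = 0) — true.
(b) fee: |A| = 8, |A ∩ B| = 4; needs |A ∩ B| = 4 — true.
(c) chargeback: |A| = 9, |A ∩ B| = 5; needs |A ∩ B| ≥ |A ∖ B| — true.
(d) adjustment: |A| = 6, |A ∩ B| = 2; needs |A ∩ B| < |A ∖ B| — true.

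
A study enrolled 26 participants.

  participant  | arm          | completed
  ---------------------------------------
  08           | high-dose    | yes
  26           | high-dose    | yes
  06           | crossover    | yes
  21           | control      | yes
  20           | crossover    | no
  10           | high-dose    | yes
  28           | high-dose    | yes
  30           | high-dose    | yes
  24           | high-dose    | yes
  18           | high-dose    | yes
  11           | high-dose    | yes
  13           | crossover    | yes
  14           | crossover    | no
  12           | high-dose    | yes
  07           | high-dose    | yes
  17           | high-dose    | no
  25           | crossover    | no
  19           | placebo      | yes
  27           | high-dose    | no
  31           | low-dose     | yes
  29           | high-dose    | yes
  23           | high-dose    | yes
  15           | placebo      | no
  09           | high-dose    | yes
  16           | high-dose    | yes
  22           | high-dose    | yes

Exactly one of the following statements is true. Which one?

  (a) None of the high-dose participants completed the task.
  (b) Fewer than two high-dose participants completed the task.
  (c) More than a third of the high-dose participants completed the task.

|A| = 17, |A ∩ B| = 15, |A ∖ B| = 2.
(a) requires A ∩ B = ∅ (|A ∩ B| = 0): false.
(b) requires |A ∩ B| < 2: false.
(c) requires |A ∩ B| / |A| > 1/3: true.

(c)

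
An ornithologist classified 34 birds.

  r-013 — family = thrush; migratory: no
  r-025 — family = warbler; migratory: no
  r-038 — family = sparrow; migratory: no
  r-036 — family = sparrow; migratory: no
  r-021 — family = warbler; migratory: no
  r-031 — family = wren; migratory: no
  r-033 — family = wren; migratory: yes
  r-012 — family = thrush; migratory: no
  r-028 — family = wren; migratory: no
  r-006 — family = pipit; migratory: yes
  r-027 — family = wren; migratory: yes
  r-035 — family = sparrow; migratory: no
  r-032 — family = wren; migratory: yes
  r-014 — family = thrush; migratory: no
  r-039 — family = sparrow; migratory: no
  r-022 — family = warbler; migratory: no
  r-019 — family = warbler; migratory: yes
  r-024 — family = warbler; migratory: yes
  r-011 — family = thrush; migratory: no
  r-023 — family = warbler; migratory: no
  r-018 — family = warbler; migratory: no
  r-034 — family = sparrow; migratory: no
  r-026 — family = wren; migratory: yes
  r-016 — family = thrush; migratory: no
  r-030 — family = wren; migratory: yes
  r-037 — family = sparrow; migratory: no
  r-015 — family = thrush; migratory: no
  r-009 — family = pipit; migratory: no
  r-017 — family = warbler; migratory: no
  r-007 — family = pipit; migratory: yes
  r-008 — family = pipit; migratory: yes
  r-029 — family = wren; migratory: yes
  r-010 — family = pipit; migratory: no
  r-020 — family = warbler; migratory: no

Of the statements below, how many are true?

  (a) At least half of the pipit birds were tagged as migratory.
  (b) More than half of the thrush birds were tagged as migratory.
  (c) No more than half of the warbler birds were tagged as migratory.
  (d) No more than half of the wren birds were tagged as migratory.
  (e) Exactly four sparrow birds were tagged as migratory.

2

(a) pipit: |A| = 5, |A ∩ B| = 3; needs |A ∩ B| ≥ |A ∖ B| — true.
(b) thrush: |A| = 6, |A ∩ B| = 0; needs |A ∩ B| > |A ∖ B| — false.
(c) warbler: |A| = 9, |A ∩ B| = 2; needs |A ∩ B| ≤ |A ∖ B| — true.
(d) wren: |A| = 8, |A ∩ B| = 6; needs |A ∩ B| ≤ |A ∖ B| — false.
(e) sparrow: |A| = 6, |A ∩ B| = 0; needs |A ∩ B| = 4 — false.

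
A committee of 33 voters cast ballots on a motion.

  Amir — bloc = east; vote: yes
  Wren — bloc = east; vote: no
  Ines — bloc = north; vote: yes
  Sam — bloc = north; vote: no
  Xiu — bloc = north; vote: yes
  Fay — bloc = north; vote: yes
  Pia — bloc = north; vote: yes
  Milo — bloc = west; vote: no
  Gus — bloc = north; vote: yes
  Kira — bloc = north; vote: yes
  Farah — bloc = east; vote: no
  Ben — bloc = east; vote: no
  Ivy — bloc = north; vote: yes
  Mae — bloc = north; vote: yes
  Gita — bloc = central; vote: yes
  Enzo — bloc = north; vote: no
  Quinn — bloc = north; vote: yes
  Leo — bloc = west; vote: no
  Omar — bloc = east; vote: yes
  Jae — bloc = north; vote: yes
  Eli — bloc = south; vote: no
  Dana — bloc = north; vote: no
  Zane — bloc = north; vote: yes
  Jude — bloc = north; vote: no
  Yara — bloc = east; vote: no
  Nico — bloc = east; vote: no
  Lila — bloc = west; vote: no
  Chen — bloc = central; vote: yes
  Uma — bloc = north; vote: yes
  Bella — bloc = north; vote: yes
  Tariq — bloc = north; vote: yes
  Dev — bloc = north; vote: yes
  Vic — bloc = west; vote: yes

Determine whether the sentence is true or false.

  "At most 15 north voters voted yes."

'At most 15 north voters voted yes' holds iff |A ∩ B| ≤ 15.
|A| = 19, |A ∩ B| = 15, |A ∖ B| = 4.
|A ∩ B| = 15, so the statement is true.

True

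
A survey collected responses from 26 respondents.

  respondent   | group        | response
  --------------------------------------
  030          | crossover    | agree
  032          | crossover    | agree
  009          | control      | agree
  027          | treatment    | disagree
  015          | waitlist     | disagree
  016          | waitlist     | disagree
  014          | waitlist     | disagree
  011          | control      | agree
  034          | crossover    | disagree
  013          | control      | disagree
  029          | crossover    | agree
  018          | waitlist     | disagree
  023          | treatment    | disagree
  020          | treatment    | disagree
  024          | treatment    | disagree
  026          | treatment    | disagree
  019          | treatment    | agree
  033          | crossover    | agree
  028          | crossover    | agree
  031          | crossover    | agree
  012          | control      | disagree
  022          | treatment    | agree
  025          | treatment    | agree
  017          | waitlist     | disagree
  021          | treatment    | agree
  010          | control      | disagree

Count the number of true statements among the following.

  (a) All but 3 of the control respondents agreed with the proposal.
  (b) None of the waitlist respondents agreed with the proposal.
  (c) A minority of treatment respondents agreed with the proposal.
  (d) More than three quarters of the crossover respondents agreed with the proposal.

4

(a) control: |A| = 5, |A ∩ B| = 2; needs |A ∖ B| = 3 — true.
(b) waitlist: |A| = 5, |A ∩ B| = 0; needs A ∩ B = ∅ (|A ∩ B| = 0) — true.
(c) treatment: |A| = 9, |A ∩ B| = 4; needs |A ∩ B| < |A ∖ B| — true.
(d) crossover: |A| = 7, |A ∩ B| = 6; needs |A ∩ B| / |A| > 3/4 — true.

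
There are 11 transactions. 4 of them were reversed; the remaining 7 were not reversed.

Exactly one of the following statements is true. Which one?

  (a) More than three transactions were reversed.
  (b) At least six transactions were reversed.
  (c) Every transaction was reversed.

(a)

|A| = 11, |A ∩ B| = 4, |A ∖ B| = 7.
(a) requires |A ∩ B| > 3: true.
(b) requires |A ∩ B| ≥ 6: false.
(c) requires A ⊆ B, i.e. every element of A is in B (|A ∖ B| = 0): false.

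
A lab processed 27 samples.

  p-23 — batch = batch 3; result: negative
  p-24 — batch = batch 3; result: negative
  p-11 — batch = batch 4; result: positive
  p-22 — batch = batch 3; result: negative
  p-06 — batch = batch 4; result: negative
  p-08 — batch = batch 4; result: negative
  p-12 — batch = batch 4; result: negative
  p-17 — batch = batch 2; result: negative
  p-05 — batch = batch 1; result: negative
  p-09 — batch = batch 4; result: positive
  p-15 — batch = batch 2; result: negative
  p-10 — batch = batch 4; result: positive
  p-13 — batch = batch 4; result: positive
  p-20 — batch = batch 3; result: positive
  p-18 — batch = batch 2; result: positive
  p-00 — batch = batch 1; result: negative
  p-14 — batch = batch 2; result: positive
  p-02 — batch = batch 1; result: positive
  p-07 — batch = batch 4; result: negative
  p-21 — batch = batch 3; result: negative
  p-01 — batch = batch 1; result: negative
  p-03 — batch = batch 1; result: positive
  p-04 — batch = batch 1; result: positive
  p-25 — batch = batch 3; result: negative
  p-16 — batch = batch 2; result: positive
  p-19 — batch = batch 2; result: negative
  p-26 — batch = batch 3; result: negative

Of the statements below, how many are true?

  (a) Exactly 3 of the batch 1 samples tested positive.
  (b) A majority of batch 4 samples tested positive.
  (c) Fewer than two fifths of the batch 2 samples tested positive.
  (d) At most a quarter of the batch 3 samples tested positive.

2

(a) batch 1: |A| = 6, |A ∩ B| = 3; needs |A ∩ B| = 3 — true.
(b) batch 4: |A| = 8, |A ∩ B| = 4; needs |A ∩ B| > |A ∖ B| — false.
(c) batch 2: |A| = 6, |A ∩ B| = 3; needs |A ∩ B| / |A| < 2/5 — false.
(d) batch 3: |A| = 7, |A ∩ B| = 1; needs |A ∩ B| / |A| ≤ 1/4 — true.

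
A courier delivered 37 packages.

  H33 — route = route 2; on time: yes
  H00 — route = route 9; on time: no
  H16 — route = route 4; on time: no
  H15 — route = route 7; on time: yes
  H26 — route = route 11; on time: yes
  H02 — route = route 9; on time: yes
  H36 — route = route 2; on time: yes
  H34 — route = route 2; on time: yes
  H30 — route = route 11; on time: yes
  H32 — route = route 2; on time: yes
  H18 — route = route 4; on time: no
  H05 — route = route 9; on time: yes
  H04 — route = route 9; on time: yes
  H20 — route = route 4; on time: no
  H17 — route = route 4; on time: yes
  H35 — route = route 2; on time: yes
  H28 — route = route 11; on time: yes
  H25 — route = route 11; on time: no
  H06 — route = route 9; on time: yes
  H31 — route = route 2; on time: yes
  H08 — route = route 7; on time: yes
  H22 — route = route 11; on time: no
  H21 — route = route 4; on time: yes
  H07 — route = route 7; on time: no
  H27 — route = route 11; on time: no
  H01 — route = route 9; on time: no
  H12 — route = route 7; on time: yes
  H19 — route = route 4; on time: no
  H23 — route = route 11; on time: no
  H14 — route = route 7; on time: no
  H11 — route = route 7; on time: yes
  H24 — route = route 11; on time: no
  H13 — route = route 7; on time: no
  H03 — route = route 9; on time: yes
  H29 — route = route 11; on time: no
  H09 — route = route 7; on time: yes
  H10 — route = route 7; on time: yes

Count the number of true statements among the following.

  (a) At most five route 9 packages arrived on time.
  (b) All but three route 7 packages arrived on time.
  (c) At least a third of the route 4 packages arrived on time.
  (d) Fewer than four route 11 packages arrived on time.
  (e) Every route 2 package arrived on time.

(a) route 9: |A| = 7, |A ∩ B| = 5; needs |A ∩ B| ≤ 5 — true.
(b) route 7: |A| = 9, |A ∩ B| = 6; needs |A ∖ B| = 3 — true.
(c) route 4: |A| = 6, |A ∩ B| = 2; needs |A ∩ B| / |A| ≥ 1/3 — true.
(d) route 11: |A| = 9, |A ∩ B| = 3; needs |A ∩ B| < 4 — true.
(e) route 2: |A| = 6, |A ∩ B| = 6; needs A ⊆ B, i.e. every element of A is in B (|A ∖ B| = 0) — true.

5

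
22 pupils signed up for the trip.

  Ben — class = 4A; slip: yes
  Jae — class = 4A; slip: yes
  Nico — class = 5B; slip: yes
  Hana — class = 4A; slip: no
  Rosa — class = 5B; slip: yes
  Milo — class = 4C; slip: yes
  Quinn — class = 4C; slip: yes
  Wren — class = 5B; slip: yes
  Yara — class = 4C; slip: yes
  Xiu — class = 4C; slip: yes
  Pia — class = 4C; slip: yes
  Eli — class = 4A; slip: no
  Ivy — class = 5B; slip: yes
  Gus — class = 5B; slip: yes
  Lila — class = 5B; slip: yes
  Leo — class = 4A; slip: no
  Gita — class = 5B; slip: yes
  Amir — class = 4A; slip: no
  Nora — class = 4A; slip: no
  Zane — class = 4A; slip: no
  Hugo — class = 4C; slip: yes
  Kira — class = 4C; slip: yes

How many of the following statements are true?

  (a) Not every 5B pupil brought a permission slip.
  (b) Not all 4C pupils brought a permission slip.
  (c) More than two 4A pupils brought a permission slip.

(a) 5B: |A| = 7, |A ∩ B| = 7; needs A ⊄ B (|A ∖ B| ≥ 1) — false.
(b) 4C: |A| = 7, |A ∩ B| = 7; needs A ⊄ B (|A ∖ B| ≥ 1) — false.
(c) 4A: |A| = 8, |A ∩ B| = 2; needs |A ∩ B| > 2 — false.

0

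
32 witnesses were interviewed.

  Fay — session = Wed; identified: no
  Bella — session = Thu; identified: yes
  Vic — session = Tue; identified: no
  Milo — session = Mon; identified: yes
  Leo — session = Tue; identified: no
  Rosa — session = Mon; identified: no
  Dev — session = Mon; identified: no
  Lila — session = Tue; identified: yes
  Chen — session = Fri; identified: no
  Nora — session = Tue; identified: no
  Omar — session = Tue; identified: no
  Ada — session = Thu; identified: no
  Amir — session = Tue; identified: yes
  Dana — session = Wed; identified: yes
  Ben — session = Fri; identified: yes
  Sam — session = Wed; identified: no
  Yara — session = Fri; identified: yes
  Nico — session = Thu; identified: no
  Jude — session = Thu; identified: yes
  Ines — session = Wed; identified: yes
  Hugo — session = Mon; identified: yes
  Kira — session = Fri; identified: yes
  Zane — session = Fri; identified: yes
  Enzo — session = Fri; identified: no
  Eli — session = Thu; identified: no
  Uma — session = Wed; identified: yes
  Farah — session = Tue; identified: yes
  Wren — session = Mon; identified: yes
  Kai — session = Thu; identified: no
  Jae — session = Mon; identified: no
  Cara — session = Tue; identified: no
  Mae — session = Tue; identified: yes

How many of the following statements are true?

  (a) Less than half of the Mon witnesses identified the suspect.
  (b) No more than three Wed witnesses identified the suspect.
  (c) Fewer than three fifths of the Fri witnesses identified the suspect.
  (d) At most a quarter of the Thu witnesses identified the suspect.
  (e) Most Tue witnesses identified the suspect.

1

(a) Mon: |A| = 6, |A ∩ B| = 3; needs |A ∩ B| < |A ∖ B| — false.
(b) Wed: |A| = 5, |A ∩ B| = 3; needs |A ∩ B| ≤ 3 — true.
(c) Fri: |A| = 6, |A ∩ B| = 4; needs |A ∩ B| / |A| < 3/5 — false.
(d) Thu: |A| = 6, |A ∩ B| = 2; needs |A ∩ B| / |A| ≤ 1/4 — false.
(e) Tue: |A| = 9, |A ∩ B| = 4; needs |A ∩ B| > |A ∖ B| — false.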